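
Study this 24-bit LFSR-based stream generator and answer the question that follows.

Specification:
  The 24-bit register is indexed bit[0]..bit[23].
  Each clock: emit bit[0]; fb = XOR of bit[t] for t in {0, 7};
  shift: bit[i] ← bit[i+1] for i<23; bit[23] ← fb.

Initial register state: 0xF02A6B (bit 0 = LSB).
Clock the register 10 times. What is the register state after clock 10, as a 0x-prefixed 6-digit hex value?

reg_0 = 0xF02A6B
clock 1: out=1, reg = 0xF81535
clock 2: out=1, reg = 0xFC0A9A
clock 3: out=0, reg = 0xFE054D
clock 4: out=1, reg = 0xFF02A6
clock 5: out=0, reg = 0xFF8153
clock 6: out=1, reg = 0xFFC0A9
clock 7: out=1, reg = 0x7FE054
clock 8: out=0, reg = 0x3FF02A
clock 9: out=0, reg = 0x1FF815
clock 10: out=1, reg = 0x8FFC0A

0x8FFC0A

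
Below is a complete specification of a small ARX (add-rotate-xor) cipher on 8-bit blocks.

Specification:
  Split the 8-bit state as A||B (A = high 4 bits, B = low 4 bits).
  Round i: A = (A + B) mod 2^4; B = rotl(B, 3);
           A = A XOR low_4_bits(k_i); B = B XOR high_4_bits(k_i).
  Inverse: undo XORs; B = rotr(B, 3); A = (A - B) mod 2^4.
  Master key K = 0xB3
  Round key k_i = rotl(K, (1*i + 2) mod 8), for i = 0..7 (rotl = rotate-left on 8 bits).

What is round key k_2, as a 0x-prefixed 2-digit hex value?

0x3B

K = 0xB3
k_0 = rotl(K, (1*0+2) mod 8) = rotl(K, 2) = 0xCE
k_1 = rotl(K, (1*1+2) mod 8) = rotl(K, 3) = 0x9D
k_2 = rotl(K, (1*2+2) mod 8) = rotl(K, 4) = 0x3B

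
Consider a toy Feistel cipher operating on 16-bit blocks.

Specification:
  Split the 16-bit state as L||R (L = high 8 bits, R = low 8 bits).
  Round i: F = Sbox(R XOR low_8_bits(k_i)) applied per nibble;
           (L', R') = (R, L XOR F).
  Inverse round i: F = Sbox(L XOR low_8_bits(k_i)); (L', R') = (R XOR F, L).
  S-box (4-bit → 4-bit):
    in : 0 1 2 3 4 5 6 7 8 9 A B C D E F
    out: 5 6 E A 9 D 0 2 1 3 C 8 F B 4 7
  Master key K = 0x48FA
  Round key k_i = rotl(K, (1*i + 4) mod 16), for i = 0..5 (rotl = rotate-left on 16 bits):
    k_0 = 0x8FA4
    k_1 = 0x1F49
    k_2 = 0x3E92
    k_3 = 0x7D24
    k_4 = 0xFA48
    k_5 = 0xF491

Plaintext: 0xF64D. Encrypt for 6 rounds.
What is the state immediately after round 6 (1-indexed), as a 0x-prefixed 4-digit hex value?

s_0 = plaintext = 0xF64D
s_1 = Round(s_0, k_0) = 0x4DB5
s_2 = Round(s_1, k_1) = 0xB532
s_3 = Round(s_2, k_2) = 0x3270
s_4 = Round(s_3, k_3) = 0x70EB
s_5 = Round(s_4, k_4) = 0xEBBA
s_6 = Round(s_5, k_5) = 0xBA03

0xBA03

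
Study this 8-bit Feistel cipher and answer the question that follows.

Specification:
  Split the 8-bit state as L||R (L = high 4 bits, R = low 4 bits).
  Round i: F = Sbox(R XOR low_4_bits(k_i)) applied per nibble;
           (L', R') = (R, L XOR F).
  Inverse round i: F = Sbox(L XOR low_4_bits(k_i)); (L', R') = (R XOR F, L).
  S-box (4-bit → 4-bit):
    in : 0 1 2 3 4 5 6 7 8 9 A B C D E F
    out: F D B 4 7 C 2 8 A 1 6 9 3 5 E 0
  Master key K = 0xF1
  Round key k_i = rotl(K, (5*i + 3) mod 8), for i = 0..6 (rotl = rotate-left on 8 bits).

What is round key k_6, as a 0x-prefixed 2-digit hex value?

K = 0xF1
k_0 = rotl(K, (5*0+3) mod 8) = rotl(K, 3) = 0x8F
k_1 = rotl(K, (5*1+3) mod 8) = rotl(K, 0) = 0xF1
k_2 = rotl(K, (5*2+3) mod 8) = rotl(K, 5) = 0x3E
k_3 = rotl(K, (5*3+3) mod 8) = rotl(K, 2) = 0xC7
k_4 = rotl(K, (5*4+3) mod 8) = rotl(K, 7) = 0xF8
k_5 = rotl(K, (5*5+3) mod 8) = rotl(K, 4) = 0x1F
k_6 = rotl(K, (5*6+3) mod 8) = rotl(K, 1) = 0xE3

0xE3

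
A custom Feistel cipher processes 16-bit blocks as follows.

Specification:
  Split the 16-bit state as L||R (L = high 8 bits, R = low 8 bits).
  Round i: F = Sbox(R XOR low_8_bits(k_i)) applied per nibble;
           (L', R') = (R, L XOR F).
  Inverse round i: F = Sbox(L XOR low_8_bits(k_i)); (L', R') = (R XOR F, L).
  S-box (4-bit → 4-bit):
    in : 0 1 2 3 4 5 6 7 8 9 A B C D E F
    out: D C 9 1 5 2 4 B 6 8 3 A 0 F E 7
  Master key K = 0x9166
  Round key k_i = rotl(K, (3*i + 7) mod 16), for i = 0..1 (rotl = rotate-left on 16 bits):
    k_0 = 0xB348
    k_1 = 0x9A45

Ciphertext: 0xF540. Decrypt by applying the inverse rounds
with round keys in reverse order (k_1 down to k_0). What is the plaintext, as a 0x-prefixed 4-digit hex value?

0xC7ED

s_0 = ciphertext = 0xF540
s_1 = InvRound(s_0, k_1) = 0xEDF5
s_2 = InvRound(s_1, k_0) = 0xC7ED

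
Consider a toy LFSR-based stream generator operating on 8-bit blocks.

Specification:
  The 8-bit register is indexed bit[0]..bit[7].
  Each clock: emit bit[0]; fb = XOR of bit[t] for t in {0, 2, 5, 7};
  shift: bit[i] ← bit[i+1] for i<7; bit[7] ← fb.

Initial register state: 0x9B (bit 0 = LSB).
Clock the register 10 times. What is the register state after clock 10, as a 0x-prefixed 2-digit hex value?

0xAA

reg_0 = 0x9B
clock 1: out=1, reg = 0x4D
clock 2: out=1, reg = 0x26
clock 3: out=0, reg = 0x13
clock 4: out=1, reg = 0x89
clock 5: out=1, reg = 0x44
clock 6: out=0, reg = 0xA2
clock 7: out=0, reg = 0x51
clock 8: out=1, reg = 0xA8
clock 9: out=0, reg = 0x54
clock 10: out=0, reg = 0xAA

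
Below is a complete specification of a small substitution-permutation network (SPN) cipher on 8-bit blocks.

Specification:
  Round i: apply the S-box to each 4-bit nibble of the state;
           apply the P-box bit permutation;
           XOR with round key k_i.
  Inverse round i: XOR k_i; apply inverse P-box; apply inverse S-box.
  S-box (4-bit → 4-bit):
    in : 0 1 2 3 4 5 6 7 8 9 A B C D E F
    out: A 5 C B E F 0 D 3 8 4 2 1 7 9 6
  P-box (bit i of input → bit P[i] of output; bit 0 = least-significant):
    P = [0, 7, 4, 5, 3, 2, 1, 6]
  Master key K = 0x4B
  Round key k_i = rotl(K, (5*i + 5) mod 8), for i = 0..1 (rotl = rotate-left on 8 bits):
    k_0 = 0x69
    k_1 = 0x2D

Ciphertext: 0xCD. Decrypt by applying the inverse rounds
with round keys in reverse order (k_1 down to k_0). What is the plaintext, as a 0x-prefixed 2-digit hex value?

s_0 = ciphertext = 0xCD
s_1 = InvRound(s_0, k_1) = 0x90
s_2 = InvRound(s_1, k_0) = 0xE5

0xE5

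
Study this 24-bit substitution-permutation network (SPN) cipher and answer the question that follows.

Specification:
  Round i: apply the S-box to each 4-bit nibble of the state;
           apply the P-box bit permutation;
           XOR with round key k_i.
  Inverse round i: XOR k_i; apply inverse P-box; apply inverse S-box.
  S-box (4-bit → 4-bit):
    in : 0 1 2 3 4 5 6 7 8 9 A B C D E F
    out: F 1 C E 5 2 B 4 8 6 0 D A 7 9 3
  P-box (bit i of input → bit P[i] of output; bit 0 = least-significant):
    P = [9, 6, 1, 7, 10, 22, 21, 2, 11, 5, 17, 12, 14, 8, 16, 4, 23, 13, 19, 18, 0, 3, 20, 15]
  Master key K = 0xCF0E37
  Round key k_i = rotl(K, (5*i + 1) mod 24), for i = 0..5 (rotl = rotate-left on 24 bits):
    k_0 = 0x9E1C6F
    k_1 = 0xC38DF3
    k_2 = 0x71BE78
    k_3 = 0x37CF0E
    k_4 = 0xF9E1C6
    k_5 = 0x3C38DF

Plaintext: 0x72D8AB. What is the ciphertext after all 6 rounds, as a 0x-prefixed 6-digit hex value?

0xC1F1BB

s_0 = plaintext = 0x72D8AB
s_1 = Round(s_0, k_0) = 0x834FED
s_2 = Round(s_1, k_1) = 0xCE6395
s_3 = Round(s_2, k_2) = 0x976F00
s_4 = Round(s_3, k_3) = 0x4F80F0
s_5 = Round(s_4, k_4) = 0x2BDF35
s_6 = Round(s_5, k_5) = 0xC1F1BB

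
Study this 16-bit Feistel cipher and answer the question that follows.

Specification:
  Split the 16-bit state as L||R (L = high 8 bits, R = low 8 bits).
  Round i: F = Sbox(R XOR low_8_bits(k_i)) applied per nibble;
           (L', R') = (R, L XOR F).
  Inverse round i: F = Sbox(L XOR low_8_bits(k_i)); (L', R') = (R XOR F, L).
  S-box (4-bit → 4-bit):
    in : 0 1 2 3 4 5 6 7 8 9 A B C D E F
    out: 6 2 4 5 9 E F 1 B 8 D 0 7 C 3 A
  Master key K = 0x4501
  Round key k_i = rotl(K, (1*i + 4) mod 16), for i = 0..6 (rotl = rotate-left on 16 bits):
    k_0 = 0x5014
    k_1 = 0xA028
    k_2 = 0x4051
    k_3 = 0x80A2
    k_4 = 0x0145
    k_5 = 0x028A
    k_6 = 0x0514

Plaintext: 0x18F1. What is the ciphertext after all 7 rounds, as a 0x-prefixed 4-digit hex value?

s_0 = plaintext = 0x18F1
s_1 = Round(s_0, k_0) = 0xF126
s_2 = Round(s_1, k_1) = 0x2692
s_3 = Round(s_2, k_2) = 0x9253
s_4 = Round(s_3, k_3) = 0x5330
s_5 = Round(s_4, k_4) = 0x304D
s_6 = Round(s_5, k_5) = 0x4D41
s_7 = Round(s_6, k_6) = 0x41A3

0x41A3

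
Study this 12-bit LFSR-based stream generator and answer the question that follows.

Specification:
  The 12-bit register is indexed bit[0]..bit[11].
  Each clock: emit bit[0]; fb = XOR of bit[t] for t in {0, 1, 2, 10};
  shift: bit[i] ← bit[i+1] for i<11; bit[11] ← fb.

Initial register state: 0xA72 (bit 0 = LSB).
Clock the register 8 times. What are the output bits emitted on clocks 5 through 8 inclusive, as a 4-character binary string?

reg_0 = 0xA72
clock 1: out=0, reg = 0xD39
clock 2: out=1, reg = 0x69C
clock 3: out=0, reg = 0x34E
clock 4: out=0, reg = 0x1A7
clock 5: out=1, reg = 0x8D3
clock 6: out=1, reg = 0x469
clock 7: out=1, reg = 0x234
clock 8: out=0, reg = 0x91A

1110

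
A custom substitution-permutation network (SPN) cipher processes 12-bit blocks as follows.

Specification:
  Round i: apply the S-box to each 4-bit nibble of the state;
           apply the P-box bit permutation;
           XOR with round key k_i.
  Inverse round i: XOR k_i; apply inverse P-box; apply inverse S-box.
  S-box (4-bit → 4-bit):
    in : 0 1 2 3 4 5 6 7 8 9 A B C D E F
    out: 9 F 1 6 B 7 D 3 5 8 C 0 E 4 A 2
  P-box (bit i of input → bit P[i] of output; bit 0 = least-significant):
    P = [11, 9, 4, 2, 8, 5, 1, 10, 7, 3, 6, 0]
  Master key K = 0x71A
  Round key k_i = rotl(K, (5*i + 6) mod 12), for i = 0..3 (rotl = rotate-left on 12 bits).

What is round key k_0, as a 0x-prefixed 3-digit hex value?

0x69C

K = 0x71A
k_0 = rotl(K, (5*0+6) mod 12) = rotl(K, 6) = 0x69C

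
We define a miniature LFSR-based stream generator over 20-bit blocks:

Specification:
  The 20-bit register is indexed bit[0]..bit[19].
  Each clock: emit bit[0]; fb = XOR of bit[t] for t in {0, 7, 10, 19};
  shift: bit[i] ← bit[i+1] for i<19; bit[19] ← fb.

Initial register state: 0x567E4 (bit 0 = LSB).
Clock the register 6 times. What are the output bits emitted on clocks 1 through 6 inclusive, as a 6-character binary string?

001001

reg_0 = 0x567E4
clock 1: out=0, reg = 0x2B3F2
clock 2: out=0, reg = 0x959F9
clock 3: out=1, reg = 0xCACFC
clock 4: out=0, reg = 0xE567E
clock 5: out=0, reg = 0x72B3F
clock 6: out=1, reg = 0xB959F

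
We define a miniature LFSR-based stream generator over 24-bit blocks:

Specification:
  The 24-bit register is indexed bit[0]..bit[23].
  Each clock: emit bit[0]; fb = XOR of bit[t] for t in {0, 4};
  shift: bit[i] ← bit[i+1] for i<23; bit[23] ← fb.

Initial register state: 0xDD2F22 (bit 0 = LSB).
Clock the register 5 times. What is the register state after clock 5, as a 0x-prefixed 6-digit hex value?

0x86E979

reg_0 = 0xDD2F22
clock 1: out=0, reg = 0x6E9791
clock 2: out=1, reg = 0x374BC8
clock 3: out=0, reg = 0x1BA5E4
clock 4: out=0, reg = 0x0DD2F2
clock 5: out=0, reg = 0x86E979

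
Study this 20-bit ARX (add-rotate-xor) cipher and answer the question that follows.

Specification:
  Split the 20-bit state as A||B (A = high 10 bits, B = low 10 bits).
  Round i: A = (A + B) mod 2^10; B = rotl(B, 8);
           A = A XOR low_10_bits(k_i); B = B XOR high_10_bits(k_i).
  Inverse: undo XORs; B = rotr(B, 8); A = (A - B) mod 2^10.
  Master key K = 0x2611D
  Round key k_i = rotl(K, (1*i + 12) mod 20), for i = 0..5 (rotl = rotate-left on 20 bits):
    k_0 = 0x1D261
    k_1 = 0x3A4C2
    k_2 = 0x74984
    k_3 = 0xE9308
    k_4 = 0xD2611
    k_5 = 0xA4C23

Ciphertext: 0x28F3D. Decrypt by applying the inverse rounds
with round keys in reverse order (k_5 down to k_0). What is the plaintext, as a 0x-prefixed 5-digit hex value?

0x532C7

s_0 = ciphertext = 0x28F3D
s_1 = InvRound(s_0, k_5) = 0x71EB9
s_2 = InvRound(s_1, k_4) = 0x057C1
s_3 = InvRound(s_2, k_3) = 0x62594
s_4 = InvRound(s_3, k_2) = 0xBD518
s_5 = InvRound(s_4, k_1) = 0x9CBC5
s_6 = InvRound(s_5, k_0) = 0x532C7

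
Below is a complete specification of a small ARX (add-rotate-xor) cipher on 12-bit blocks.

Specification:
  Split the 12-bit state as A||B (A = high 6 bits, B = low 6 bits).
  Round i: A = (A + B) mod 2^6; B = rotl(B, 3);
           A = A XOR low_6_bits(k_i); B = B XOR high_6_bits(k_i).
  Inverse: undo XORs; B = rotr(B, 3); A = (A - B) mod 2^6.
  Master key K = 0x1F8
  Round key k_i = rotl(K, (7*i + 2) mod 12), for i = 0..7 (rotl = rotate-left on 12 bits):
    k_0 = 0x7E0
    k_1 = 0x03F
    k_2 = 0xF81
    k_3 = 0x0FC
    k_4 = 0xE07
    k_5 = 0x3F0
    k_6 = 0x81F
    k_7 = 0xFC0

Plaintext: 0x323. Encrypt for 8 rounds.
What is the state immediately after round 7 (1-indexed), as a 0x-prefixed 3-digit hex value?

0x004

s_0 = plaintext = 0x323
s_1 = Round(s_0, k_0) = 0x3C3
s_2 = Round(s_1, k_1) = 0xB58
s_3 = Round(s_2, k_2) = 0x13D
s_4 = Round(s_3, k_3) = 0xF6C
s_5 = Round(s_4, k_4) = 0xB9D
s_6 = Round(s_5, k_5) = 0xEE4
s_7 = Round(s_6, k_6) = 0x004
s_8 = Round(s_7, k_7) = 0x11F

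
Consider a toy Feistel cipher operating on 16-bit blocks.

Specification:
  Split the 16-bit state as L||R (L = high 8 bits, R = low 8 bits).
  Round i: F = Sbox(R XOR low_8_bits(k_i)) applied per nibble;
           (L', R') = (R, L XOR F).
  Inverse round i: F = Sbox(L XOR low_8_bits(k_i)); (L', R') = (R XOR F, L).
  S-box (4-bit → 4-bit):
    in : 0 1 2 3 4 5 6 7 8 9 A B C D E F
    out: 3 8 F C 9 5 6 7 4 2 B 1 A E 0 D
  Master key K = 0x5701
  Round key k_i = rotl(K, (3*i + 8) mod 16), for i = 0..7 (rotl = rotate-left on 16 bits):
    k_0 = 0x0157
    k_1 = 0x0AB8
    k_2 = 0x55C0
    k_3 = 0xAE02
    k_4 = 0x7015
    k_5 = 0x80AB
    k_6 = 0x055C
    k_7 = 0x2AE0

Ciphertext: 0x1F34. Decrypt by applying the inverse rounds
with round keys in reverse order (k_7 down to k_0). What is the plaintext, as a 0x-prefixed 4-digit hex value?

0x8BBB

s_0 = ciphertext = 0x1F34
s_1 = InvRound(s_0, k_7) = 0xE91F
s_2 = InvRound(s_1, k_6) = 0x0AE9
s_3 = InvRound(s_2, k_5) = 0x510A
s_4 = InvRound(s_3, k_4) = 0x9351
s_5 = InvRound(s_4, k_3) = 0x7993
s_6 = InvRound(s_5, k_2) = 0x8179
s_7 = InvRound(s_6, k_1) = 0xBB81
s_8 = InvRound(s_7, k_0) = 0x8BBB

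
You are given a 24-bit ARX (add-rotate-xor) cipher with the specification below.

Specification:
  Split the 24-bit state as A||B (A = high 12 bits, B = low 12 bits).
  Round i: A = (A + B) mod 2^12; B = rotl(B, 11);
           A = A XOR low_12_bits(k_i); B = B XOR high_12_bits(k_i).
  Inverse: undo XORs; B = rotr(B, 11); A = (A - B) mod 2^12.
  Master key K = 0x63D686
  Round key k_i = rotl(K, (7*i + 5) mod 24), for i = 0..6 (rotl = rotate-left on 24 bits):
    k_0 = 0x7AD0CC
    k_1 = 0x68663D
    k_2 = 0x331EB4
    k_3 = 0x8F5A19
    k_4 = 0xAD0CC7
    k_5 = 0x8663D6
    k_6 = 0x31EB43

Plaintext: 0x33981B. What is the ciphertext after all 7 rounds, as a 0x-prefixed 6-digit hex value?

s_0 = plaintext = 0x33981B
s_1 = Round(s_0, k_0) = 0xB98BA0
s_2 = Round(s_1, k_1) = 0x105356
s_3 = Round(s_2, k_2) = 0xAEF29A
s_4 = Round(s_3, k_3) = 0x7909B8
s_5 = Round(s_4, k_4) = 0xD8FE0C
s_6 = Round(s_5, k_5) = 0x84DF60
s_7 = Round(s_6, k_6) = 0xCEE4AE

0xCEE4AE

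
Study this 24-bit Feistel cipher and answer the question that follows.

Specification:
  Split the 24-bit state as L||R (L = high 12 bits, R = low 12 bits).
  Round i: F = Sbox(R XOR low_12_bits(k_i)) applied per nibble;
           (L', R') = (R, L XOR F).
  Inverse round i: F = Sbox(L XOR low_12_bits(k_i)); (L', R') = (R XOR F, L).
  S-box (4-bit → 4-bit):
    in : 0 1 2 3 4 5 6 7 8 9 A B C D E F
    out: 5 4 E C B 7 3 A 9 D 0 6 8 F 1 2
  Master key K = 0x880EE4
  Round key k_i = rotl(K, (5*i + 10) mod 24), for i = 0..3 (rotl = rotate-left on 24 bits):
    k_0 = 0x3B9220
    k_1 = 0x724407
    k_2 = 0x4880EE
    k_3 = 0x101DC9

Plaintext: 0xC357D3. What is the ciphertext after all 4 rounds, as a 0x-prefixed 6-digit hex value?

s_0 = plaintext = 0xC357D3
s_1 = Round(s_0, k_0) = 0x7D3B19
s_2 = Round(s_1, k_1) = 0xB19592
s_3 = Round(s_2, k_2) = 0x592CB1
s_4 = Round(s_3, k_3) = 0xCB113B

0xCB113B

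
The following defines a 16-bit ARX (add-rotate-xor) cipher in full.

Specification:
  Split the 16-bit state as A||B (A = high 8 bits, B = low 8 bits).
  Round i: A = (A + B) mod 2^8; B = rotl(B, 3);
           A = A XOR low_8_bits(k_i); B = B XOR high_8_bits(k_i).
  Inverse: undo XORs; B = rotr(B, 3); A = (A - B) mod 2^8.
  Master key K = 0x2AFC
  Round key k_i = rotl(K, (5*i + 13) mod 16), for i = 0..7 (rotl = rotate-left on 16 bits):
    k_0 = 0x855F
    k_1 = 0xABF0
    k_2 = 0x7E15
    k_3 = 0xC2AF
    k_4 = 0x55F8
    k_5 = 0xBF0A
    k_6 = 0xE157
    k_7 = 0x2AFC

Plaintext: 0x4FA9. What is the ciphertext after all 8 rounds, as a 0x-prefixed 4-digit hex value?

0xB5C4

s_0 = plaintext = 0x4FA9
s_1 = Round(s_0, k_0) = 0xA7C8
s_2 = Round(s_1, k_1) = 0x9FED
s_3 = Round(s_2, k_2) = 0x9911
s_4 = Round(s_3, k_3) = 0x054A
s_5 = Round(s_4, k_4) = 0xB707
s_6 = Round(s_5, k_5) = 0xB487
s_7 = Round(s_6, k_6) = 0x6CDD
s_8 = Round(s_7, k_7) = 0xB5C4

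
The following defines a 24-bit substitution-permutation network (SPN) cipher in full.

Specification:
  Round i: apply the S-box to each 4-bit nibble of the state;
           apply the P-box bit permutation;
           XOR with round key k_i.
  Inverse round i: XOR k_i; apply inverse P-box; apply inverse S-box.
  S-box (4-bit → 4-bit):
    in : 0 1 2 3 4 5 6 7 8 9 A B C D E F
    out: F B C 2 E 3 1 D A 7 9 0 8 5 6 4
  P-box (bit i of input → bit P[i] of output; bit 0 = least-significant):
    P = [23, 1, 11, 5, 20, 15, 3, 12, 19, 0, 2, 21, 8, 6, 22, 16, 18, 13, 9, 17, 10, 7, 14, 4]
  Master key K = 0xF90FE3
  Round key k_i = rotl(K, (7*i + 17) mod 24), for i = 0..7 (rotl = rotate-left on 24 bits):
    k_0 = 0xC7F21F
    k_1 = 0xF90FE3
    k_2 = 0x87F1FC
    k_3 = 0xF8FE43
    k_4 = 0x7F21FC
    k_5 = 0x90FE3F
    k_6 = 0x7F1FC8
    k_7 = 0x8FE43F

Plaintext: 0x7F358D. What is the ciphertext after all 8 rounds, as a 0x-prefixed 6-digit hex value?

s_0 = plaintext = 0x7F358D
s_1 = Round(s_0, k_0) = 0x4F2C4E
s_2 = Round(s_1, k_1) = 0x98D579
s_3 = Round(s_2, k_2) = 0x5D8C77
s_4 = Round(s_3, k_3) = 0x4DE0AB
s_5 = Round(s_4, k_4) = 0x037329
s_6 = Round(s_5, k_5) = 0x5183A4
s_7 = Round(s_6, k_6) = 0x68232B
s_8 = Round(s_7, k_7) = 0xCCD036

0xCCD036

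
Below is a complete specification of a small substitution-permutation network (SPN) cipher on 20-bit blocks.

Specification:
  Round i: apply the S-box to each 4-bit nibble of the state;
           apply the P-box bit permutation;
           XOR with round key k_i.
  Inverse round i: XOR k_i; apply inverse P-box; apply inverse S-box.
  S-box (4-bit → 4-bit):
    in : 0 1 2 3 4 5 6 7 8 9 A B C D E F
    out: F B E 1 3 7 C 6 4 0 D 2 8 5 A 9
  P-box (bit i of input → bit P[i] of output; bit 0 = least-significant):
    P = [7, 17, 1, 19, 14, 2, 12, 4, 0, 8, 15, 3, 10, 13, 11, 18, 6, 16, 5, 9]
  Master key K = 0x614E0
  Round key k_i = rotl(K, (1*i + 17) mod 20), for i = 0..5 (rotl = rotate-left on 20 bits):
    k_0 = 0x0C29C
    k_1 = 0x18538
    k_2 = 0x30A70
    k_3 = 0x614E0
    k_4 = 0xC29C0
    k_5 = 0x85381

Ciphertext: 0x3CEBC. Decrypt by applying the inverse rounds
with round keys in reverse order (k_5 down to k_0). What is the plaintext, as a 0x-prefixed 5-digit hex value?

0xD5E1D

s_0 = ciphertext = 0x3CEBC
s_1 = InvRound(s_0, k_5) = 0x7D02E
s_2 = InvRound(s_1, k_4) = 0x57250
s_3 = InvRound(s_2, k_3) = 0x249F4
s_4 = InvRound(s_3, k_2) = 0xE9B43
s_5 = InvRound(s_4, k_1) = 0x0AF62
s_6 = InvRound(s_5, k_0) = 0xD5E1D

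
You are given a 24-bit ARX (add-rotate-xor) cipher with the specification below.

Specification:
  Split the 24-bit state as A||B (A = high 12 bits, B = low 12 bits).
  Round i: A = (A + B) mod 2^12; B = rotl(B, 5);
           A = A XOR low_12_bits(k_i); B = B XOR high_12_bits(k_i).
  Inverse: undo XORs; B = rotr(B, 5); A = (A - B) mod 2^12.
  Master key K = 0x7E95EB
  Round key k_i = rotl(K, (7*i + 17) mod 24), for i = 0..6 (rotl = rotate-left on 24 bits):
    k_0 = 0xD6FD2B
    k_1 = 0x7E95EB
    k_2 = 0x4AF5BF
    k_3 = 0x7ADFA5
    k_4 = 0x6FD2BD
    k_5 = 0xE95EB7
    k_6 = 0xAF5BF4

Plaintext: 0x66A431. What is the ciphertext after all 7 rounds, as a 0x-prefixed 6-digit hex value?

0xD4F1E9

s_0 = plaintext = 0x66A431
s_1 = Round(s_0, k_0) = 0x7B0B47
s_2 = Round(s_1, k_1) = 0x71CF1F
s_3 = Round(s_2, k_2) = 0x384751
s_4 = Round(s_3, k_3) = 0x570D83
s_5 = Round(s_4, k_4) = 0x04E686
s_6 = Round(s_5, k_5) = 0x863E58
s_7 = Round(s_6, k_6) = 0xD4F1E9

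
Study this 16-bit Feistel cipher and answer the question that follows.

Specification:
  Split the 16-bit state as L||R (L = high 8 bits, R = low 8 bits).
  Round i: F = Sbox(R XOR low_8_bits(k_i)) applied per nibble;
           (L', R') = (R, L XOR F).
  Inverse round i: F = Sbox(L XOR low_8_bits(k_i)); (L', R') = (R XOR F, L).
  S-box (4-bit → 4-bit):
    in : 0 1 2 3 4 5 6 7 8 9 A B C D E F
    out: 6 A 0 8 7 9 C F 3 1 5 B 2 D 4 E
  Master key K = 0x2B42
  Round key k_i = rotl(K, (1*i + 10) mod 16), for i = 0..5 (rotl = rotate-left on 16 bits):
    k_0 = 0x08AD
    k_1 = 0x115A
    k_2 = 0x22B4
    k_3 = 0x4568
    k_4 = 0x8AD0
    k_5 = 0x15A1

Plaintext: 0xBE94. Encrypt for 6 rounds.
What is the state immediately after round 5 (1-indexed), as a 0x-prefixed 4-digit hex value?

0xF174

s_0 = plaintext = 0xBE94
s_1 = Round(s_0, k_0) = 0x943F
s_2 = Round(s_1, k_1) = 0x3F5D
s_3 = Round(s_2, k_2) = 0x5D7E
s_4 = Round(s_3, k_3) = 0x7EF1
s_5 = Round(s_4, k_4) = 0xF174
s_6 = Round(s_5, k_5) = 0x7428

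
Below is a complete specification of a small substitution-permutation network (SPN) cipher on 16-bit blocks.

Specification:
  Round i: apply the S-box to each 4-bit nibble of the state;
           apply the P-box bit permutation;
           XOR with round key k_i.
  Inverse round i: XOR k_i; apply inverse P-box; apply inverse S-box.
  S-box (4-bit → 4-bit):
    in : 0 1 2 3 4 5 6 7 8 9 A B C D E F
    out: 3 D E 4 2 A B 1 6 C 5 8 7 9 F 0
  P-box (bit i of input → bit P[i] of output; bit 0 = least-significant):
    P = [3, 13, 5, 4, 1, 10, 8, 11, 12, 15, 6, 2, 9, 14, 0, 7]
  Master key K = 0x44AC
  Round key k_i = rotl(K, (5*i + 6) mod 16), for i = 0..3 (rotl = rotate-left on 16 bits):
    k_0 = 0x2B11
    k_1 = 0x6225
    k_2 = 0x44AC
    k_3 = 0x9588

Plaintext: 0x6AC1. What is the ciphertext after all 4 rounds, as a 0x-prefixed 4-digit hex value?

s_0 = plaintext = 0x6AC1
s_1 = Round(s_0, k_0) = 0x7CEB
s_2 = Round(s_1, k_1) = 0xFD77
s_3 = Round(s_2, k_2) = 0x54A2
s_4 = Round(s_3, k_3) = 0x743A

0x743A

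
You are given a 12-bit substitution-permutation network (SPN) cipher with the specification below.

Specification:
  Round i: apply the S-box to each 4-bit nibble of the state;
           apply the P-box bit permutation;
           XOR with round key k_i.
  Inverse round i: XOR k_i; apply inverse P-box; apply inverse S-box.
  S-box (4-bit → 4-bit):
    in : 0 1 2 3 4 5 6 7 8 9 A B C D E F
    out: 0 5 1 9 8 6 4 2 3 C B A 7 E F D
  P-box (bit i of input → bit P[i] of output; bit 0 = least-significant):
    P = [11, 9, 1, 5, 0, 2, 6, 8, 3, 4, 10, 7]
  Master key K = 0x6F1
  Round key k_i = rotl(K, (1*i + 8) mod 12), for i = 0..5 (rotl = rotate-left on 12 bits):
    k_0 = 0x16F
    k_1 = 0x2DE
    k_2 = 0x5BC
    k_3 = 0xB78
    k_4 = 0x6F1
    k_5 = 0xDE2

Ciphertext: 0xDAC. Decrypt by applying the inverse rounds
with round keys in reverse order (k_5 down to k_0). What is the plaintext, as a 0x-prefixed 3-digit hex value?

s_0 = ciphertext = 0xDAC
s_1 = InvRound(s_0, k_5) = 0x256
s_2 = InvRound(s_1, k_4) = 0x989
s_3 = InvRound(s_2, k_3) = 0xB1B
s_4 = InvRound(s_3, k_2) = 0x98E
s_5 = InvRound(s_4, k_1) = 0x798
s_6 = InvRound(s_5, k_0) = 0xDCD

0xDCD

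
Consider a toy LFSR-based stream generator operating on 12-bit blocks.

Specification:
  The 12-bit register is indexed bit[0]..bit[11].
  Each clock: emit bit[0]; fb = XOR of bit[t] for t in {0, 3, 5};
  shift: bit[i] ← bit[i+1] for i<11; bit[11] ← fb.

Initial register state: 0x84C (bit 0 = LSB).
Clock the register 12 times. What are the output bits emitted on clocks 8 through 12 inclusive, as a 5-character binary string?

reg_0 = 0x84C
clock 1: out=0, reg = 0xC26
clock 2: out=0, reg = 0xE13
clock 3: out=1, reg = 0xF09
clock 4: out=1, reg = 0x784
clock 5: out=0, reg = 0x3C2
clock 6: out=0, reg = 0x1E1
clock 7: out=1, reg = 0x0F0
clock 8: out=0, reg = 0x878
clock 9: out=0, reg = 0x43C
clock 10: out=0, reg = 0x21E
clock 11: out=0, reg = 0x90F
clock 12: out=1, reg = 0x487

00001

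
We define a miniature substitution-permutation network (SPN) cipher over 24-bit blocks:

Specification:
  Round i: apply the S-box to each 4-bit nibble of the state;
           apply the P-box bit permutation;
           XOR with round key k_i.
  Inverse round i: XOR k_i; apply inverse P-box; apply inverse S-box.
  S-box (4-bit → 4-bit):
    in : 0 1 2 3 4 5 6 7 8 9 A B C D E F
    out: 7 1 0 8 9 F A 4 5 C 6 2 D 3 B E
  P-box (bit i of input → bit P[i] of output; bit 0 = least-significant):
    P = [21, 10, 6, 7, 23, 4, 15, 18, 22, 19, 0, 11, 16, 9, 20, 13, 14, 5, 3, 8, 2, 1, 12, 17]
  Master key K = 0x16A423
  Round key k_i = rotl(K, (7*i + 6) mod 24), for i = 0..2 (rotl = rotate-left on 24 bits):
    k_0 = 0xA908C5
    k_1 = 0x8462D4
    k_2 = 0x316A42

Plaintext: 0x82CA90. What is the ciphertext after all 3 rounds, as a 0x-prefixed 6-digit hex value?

s_0 = plaintext = 0x82CA90
s_1 = Round(s_0, k_0) = 0x94BC80
s_2 = Round(s_1, k_1) = 0x66BD95
s_3 = Round(s_2, k_2) = 0x5FEDA0

0x5FEDA0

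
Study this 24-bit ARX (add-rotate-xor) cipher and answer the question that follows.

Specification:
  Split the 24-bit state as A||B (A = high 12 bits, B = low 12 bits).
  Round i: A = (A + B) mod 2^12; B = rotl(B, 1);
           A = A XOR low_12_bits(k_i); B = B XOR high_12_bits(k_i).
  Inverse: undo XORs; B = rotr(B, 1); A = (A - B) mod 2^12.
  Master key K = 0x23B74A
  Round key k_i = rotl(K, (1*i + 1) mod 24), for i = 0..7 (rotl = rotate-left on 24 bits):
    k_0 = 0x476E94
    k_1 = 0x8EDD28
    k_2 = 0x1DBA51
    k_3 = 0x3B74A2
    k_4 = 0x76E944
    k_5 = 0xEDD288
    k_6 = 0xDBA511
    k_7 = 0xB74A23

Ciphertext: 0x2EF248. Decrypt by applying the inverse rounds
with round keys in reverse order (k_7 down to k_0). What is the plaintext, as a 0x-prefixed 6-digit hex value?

s_0 = ciphertext = 0x2EF248
s_1 = InvRound(s_0, k_7) = 0x42E49E
s_2 = InvRound(s_1, k_6) = 0xCAD492
s_3 = InvRound(s_2, k_5) = 0x0FED27
s_4 = InvRound(s_3, k_4) = 0xC96D24
s_5 = InvRound(s_4, k_3) = 0x8EBF49
s_6 = InvRound(s_5, k_2) = 0xB71749
s_7 = InvRound(s_6, k_1) = 0xE877D2
s_8 = InvRound(s_7, k_0) = 0xE411D2

0xE411D2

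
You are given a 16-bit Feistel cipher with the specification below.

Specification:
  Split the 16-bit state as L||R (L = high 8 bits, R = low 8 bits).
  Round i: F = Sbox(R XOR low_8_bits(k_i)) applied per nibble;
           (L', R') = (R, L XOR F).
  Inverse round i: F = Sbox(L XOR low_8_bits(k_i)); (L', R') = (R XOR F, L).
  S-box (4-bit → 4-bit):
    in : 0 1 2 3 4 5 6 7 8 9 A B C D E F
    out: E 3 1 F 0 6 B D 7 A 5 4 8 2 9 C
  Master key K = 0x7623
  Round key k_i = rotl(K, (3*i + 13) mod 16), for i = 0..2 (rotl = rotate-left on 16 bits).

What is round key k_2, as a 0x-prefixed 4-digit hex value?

K = 0x7623
k_0 = rotl(K, (3*0+13) mod 16) = rotl(K, 13) = 0x6EC4
k_1 = rotl(K, (3*1+13) mod 16) = rotl(K, 0) = 0x7623
k_2 = rotl(K, (3*2+13) mod 16) = rotl(K, 3) = 0xB11B

0xB11B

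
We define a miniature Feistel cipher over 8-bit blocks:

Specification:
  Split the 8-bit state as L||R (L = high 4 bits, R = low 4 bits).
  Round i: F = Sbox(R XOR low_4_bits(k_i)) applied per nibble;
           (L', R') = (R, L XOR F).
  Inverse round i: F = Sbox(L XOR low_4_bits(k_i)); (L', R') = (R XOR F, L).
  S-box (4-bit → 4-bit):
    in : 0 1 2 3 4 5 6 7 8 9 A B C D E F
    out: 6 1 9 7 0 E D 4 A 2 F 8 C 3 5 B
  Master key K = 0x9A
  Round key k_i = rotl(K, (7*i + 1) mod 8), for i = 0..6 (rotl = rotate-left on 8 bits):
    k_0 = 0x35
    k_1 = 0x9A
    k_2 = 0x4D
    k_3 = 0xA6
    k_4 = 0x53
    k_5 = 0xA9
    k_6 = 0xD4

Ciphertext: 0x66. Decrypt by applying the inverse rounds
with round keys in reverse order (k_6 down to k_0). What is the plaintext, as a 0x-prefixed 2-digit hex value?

0x89

s_0 = ciphertext = 0x66
s_1 = InvRound(s_0, k_6) = 0xF6
s_2 = InvRound(s_1, k_5) = 0xBF
s_3 = InvRound(s_2, k_4) = 0x5B
s_4 = InvRound(s_3, k_3) = 0xC5
s_5 = InvRound(s_4, k_2) = 0x4C
s_6 = InvRound(s_5, k_1) = 0x94
s_7 = InvRound(s_6, k_0) = 0x89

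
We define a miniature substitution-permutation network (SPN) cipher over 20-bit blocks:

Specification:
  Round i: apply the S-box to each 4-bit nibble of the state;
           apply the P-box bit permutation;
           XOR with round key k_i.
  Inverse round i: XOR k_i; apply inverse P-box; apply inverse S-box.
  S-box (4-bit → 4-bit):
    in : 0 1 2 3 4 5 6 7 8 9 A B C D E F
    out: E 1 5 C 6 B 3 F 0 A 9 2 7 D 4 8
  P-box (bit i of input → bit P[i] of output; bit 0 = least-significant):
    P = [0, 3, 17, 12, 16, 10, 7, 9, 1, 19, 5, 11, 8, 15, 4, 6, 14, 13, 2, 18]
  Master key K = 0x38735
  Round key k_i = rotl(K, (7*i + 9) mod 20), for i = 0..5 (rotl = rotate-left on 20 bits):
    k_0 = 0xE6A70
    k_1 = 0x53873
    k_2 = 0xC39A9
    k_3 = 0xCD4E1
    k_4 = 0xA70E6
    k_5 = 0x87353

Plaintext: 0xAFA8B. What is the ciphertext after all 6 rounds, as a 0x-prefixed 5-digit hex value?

s_0 = plaintext = 0xAFA8B
s_1 = Round(s_0, k_0) = 0xA223A
s_2 = Round(s_1, k_1) = 0x16BC0
s_3 = Round(s_2, k_2) = 0x7EC21
s_4 = Round(s_3, k_3) = 0x1B456
s_5 = Round(s_4, k_4) = 0x3B6CF
s_6 = Round(s_5, k_5) = 0x5E7D5

0x5E7D5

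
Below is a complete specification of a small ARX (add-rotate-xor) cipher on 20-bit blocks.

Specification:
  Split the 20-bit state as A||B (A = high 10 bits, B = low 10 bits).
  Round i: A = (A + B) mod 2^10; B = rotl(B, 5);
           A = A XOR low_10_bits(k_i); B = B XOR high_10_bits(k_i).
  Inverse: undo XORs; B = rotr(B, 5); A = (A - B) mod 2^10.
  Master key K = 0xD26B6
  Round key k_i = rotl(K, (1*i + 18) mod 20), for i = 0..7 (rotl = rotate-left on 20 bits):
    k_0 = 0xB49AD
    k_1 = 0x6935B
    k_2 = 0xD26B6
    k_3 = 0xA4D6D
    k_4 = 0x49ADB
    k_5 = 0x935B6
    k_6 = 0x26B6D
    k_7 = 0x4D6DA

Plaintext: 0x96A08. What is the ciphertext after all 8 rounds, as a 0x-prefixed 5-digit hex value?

s_0 = plaintext = 0x96A08
s_1 = Round(s_0, k_0) = 0x73FC2
s_2 = Round(s_1, k_1) = 0xB29FA
s_3 = Round(s_2, k_2) = 0x9C806
s_4 = Round(s_3, k_3) = 0xC5653
s_5 = Round(s_4, k_4) = 0xECF54
s_6 = Round(s_5, k_5) = 0xAC4D7
s_7 = Round(s_6, k_6) = 0x3967C
s_8 = Round(s_7, k_7) = 0x6EEA6

0x6EEA6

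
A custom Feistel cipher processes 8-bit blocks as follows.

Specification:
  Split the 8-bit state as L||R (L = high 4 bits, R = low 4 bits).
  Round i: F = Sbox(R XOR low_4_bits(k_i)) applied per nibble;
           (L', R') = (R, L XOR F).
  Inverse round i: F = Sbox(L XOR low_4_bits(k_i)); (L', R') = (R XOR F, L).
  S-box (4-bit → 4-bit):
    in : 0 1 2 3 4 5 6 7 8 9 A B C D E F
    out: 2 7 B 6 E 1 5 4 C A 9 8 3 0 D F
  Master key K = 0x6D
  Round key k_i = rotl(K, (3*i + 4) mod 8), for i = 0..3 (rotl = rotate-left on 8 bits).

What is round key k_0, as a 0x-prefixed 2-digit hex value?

K = 0x6D
k_0 = rotl(K, (3*0+4) mod 8) = rotl(K, 4) = 0xD6

0xD6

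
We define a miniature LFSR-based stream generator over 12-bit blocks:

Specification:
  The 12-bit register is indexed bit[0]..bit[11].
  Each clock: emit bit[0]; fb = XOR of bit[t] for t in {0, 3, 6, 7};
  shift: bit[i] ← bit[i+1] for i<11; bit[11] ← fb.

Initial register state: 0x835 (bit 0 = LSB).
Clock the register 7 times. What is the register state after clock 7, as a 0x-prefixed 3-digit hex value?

0x470

reg_0 = 0x835
clock 1: out=1, reg = 0xC1A
clock 2: out=0, reg = 0xE0D
clock 3: out=1, reg = 0x706
clock 4: out=0, reg = 0x383
clock 5: out=1, reg = 0x1C1
clock 6: out=1, reg = 0x8E0
clock 7: out=0, reg = 0x470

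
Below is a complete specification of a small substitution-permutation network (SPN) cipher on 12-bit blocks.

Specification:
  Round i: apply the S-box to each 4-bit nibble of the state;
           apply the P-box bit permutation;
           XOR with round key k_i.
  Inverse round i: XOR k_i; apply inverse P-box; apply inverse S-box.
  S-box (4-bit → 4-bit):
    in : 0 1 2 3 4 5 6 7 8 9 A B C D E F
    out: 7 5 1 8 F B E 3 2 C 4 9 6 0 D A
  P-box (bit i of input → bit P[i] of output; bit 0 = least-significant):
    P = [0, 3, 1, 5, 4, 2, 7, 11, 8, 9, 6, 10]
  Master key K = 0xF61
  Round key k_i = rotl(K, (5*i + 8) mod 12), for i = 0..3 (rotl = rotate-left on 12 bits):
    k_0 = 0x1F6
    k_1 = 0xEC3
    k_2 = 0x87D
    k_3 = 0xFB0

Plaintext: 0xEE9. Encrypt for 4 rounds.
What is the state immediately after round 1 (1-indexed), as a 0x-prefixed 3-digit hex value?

0xC04

s_0 = plaintext = 0xEE9
s_1 = Round(s_0, k_0) = 0xC04
s_2 = Round(s_1, k_1) = 0xC3C
s_3 = Round(s_2, k_2) = 0x237
s_4 = Round(s_3, k_3) = 0x6B9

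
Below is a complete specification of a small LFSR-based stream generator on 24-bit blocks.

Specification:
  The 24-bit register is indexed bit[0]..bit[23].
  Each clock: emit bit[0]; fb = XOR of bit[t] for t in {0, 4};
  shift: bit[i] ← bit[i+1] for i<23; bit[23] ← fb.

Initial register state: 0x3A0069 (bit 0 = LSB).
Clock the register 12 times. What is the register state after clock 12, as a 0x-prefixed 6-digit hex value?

reg_0 = 0x3A0069
clock 1: out=1, reg = 0x9D0034
clock 2: out=0, reg = 0xCE801A
clock 3: out=0, reg = 0xE7400D
clock 4: out=1, reg = 0xF3A006
clock 5: out=0, reg = 0x79D003
clock 6: out=1, reg = 0xBCE801
clock 7: out=1, reg = 0xDE7400
clock 8: out=0, reg = 0x6F3A00
clock 9: out=0, reg = 0x379D00
clock 10: out=0, reg = 0x1BCE80
clock 11: out=0, reg = 0x0DE740
clock 12: out=0, reg = 0x06F3A0

0x06F3A0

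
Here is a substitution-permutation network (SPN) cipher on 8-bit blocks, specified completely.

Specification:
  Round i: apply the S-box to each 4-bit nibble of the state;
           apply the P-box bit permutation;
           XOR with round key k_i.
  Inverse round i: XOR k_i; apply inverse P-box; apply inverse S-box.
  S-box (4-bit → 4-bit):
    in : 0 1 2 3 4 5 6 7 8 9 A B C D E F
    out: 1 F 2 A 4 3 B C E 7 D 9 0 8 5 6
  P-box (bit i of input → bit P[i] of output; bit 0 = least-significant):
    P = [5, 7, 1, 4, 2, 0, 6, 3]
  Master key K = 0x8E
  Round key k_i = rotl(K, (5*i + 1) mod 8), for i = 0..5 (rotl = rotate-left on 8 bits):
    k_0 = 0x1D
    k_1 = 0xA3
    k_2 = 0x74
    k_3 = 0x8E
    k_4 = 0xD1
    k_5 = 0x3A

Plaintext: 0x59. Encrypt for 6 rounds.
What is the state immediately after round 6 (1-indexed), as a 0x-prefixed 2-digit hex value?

s_0 = plaintext = 0x59
s_1 = Round(s_0, k_0) = 0xBA
s_2 = Round(s_1, k_1) = 0x9D
s_3 = Round(s_2, k_2) = 0x21
s_4 = Round(s_3, k_3) = 0x3D
s_5 = Round(s_4, k_4) = 0xC8
s_6 = Round(s_5, k_5) = 0xA8

0xA8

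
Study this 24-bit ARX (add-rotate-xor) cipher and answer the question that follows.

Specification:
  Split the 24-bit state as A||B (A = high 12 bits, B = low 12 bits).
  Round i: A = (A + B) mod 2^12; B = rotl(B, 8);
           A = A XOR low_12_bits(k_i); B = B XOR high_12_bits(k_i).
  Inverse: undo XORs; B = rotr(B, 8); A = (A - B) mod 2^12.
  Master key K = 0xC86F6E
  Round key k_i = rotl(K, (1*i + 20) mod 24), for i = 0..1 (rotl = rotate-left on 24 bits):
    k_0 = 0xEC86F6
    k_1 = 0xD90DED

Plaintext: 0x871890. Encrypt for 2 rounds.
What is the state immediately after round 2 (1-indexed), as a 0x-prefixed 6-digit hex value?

0xBD5C74

s_0 = plaintext = 0x871890
s_1 = Round(s_0, k_0) = 0x7F7E41
s_2 = Round(s_1, k_1) = 0xBD5C74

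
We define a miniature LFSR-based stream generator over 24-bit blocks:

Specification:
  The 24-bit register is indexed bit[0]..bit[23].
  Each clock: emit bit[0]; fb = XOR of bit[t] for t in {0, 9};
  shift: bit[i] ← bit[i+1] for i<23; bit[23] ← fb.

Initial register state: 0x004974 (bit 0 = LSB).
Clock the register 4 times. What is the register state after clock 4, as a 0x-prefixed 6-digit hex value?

reg_0 = 0x004974
clock 1: out=0, reg = 0x0024BA
clock 2: out=0, reg = 0x00125D
clock 3: out=1, reg = 0x00092E
clock 4: out=0, reg = 0x000497

0x000497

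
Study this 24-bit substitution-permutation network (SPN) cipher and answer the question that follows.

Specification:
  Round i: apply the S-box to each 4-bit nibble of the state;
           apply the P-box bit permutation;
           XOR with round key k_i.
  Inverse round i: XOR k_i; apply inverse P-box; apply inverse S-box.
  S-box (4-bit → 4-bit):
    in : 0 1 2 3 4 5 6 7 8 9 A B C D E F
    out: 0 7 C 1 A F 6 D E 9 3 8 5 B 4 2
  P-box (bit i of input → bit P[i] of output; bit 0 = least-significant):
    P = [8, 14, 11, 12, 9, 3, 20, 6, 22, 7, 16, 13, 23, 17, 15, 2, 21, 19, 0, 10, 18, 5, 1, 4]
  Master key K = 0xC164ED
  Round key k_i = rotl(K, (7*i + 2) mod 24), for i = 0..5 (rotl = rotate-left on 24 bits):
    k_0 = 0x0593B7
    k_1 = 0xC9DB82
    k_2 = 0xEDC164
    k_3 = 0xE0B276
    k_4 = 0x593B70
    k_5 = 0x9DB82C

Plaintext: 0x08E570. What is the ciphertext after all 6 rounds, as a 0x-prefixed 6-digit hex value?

0xB74752

s_0 = plaintext = 0x08E570
s_1 = Round(s_0, k_0) = 0x5C3576
s_2 = Round(s_1, k_1) = 0x3CB171
s_3 = Round(s_2, k_2) = 0x988AA1
s_4 = Round(s_3, k_3) = 0xAE7DEB
s_5 = Round(s_4, k_4) = 0x8D8BD5
s_6 = Round(s_5, k_5) = 0xB74752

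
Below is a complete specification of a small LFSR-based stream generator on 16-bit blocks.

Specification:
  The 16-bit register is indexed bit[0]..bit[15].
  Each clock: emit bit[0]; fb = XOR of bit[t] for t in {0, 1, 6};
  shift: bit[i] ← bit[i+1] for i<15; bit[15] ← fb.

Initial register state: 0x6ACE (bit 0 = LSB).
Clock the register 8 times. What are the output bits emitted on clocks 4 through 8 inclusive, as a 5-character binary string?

reg_0 = 0x6ACE
clock 1: out=0, reg = 0x3567
clock 2: out=1, reg = 0x9AB3
clock 3: out=1, reg = 0x4D59
clock 4: out=1, reg = 0x26AC
clock 5: out=0, reg = 0x1356
clock 6: out=0, reg = 0x09AB
clock 7: out=1, reg = 0x04D5
clock 8: out=1, reg = 0x026A

10011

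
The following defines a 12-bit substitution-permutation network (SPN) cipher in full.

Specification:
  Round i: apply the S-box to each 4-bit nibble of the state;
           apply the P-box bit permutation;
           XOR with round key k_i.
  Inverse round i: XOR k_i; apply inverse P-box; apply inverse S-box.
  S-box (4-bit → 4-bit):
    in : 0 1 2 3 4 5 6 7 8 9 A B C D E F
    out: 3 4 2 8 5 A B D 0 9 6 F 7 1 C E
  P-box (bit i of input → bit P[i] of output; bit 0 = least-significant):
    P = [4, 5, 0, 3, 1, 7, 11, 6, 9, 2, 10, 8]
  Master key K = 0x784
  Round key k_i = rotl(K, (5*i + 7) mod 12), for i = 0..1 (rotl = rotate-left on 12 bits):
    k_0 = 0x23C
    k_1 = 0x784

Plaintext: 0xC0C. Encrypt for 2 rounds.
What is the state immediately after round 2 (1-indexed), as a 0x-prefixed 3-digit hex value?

0x1BD

s_0 = plaintext = 0xC0C
s_1 = Round(s_0, k_0) = 0x48B
s_2 = Round(s_1, k_1) = 0x1BD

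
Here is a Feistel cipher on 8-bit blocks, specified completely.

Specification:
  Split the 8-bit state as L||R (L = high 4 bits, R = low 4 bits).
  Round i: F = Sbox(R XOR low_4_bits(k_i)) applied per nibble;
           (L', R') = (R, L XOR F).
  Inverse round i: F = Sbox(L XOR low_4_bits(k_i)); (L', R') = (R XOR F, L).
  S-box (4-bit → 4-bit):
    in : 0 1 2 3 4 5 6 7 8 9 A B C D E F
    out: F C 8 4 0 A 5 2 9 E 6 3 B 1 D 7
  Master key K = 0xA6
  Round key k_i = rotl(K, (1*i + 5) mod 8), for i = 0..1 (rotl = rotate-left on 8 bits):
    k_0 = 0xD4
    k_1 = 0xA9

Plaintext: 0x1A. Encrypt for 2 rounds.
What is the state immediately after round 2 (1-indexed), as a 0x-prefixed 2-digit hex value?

s_0 = plaintext = 0x1A
s_1 = Round(s_0, k_0) = 0xAC
s_2 = Round(s_1, k_1) = 0xC0

0xC0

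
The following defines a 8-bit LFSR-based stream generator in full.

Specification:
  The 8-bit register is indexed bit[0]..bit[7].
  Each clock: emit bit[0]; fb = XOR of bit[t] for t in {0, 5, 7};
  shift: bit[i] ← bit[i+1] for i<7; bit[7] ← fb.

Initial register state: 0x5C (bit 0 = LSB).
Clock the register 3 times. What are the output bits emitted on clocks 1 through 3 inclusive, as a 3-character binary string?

reg_0 = 0x5C
clock 1: out=0, reg = 0x2E
clock 2: out=0, reg = 0x97
clock 3: out=1, reg = 0x4B

001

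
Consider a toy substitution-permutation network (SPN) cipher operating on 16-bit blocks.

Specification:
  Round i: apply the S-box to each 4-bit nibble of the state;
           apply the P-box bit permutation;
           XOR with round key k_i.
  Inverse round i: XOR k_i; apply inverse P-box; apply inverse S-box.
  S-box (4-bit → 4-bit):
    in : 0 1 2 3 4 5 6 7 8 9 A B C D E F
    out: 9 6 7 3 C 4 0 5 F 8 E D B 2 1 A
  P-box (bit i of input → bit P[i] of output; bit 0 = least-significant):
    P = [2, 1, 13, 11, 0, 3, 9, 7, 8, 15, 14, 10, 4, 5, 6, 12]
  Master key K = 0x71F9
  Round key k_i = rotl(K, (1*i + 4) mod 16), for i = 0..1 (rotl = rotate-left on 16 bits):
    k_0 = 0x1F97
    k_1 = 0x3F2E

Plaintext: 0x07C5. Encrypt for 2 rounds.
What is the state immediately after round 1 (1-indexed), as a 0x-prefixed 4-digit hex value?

0x6E0E

s_0 = plaintext = 0x07C5
s_1 = Round(s_0, k_0) = 0x6E0E
s_2 = Round(s_1, k_1) = 0x3EAB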